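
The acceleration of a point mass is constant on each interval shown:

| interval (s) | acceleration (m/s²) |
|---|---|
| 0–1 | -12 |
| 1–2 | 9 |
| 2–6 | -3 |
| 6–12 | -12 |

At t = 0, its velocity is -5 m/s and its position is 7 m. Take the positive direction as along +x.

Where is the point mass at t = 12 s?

-408.5 m

On each constant-a segment, Δv = aΔt and Δx = v₀Δt + ½aΔt²; chain segment to segment.
0–1 s: v starts -5 m/s; Δx = -5·1 + ½·-12·1² = -11 m; v ends -17 m/s.
1–2 s: v starts -17 m/s; Δx = -17·1 + ½·9·1² = -12.5 m; v ends -8 m/s.
2–6 s: v starts -8 m/s; Δx = -8·4 + ½·-3·4² = -56 m; v ends -20 m/s.
6–12 s: v starts -20 m/s; Δx = -20·6 + ½·-12·6² = -336 m; v ends -92 m/s.
x(12) = 7 + Σ Δx = -408.5 m.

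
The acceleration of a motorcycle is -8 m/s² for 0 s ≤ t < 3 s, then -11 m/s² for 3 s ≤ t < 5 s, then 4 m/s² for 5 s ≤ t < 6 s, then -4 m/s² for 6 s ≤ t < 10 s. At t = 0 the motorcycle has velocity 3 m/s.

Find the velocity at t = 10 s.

Δv equals the area under the a-t graph; then v = v₀ + Δv.
0–3 s: -8 × 3 = -24 m/s
3–5 s: -11 × 2 = -22 m/s
5–6 s: 4 × 1 = 4 m/s
6–10 s: -4 × 4 = -16 m/s
Δv = -58 m/s, so v(10) = 3 + (-58) = -55 m/s.

-55 m/s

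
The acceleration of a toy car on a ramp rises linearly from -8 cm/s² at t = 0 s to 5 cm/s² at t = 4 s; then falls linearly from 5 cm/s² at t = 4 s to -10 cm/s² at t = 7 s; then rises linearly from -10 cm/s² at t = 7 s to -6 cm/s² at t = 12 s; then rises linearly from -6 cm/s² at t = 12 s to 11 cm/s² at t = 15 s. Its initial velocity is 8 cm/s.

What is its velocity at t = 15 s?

Δv equals the area under the a-t graph; then v = v₀ + Δv.
0–4 s: ½(-8 + 5)(4) = -6 cm/s
4–7 s: ½(5 + -10)(3) = -7.5 cm/s
7–12 s: ½(-10 + -6)(5) = -40 cm/s
12–15 s: ½(-6 + 11)(3) = 7.5 cm/s
Δv = -46 cm/s, so v(15) = 8 + (-46) = -38 cm/s.

-38 cm/s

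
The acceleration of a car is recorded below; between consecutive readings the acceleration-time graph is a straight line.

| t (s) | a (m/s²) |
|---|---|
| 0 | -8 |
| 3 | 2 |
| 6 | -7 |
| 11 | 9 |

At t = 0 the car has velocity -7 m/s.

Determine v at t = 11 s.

-18.5 m/s

Δv equals the area under the a-t graph; then v = v₀ + Δv.
0–3 s: ½(-8 + 2)(3) = -9 m/s
3–6 s: ½(2 + -7)(3) = -7.5 m/s
6–11 s: ½(-7 + 9)(5) = 5 m/s
Δv = -11.5 m/s, so v(11) = -7 + (-11.5) = -18.5 m/s.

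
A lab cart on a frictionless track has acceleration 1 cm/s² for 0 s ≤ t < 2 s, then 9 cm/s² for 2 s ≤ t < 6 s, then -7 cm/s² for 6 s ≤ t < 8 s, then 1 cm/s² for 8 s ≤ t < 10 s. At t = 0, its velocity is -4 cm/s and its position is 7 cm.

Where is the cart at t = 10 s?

On each constant-a segment, Δv = aΔt and Δx = v₀Δt + ½aΔt²; chain segment to segment.
0–2 s: v starts -4 cm/s; Δx = -4·2 + ½·1·2² = -6 cm; v ends -2 cm/s.
2–6 s: v starts -2 cm/s; Δx = -2·4 + ½·9·4² = 64 cm; v ends 34 cm/s.
6–8 s: v starts 34 cm/s; Δx = 34·2 + ½·-7·2² = 54 cm; v ends 20 cm/s.
8–10 s: v starts 20 cm/s; Δx = 20·2 + ½·1·2² = 42 cm; v ends 22 cm/s.
x(10) = 7 + Σ Δx = 161 cm.

161 cm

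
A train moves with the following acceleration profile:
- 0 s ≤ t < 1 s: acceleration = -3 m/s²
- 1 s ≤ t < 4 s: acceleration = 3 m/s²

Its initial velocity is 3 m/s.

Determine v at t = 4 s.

9 m/s

Δv equals the area under the a-t graph; then v = v₀ + Δv.
0–1 s: -3 × 1 = -3 m/s
1–4 s: 3 × 3 = 9 m/s
Δv = 6 m/s, so v(4) = 3 + (6) = 9 m/s.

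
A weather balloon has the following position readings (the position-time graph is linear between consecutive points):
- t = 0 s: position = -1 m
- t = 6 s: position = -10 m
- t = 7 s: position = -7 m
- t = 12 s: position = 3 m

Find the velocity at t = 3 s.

Velocity is the slope of the x-t graph on 0–6 s: (-10 − -1)/(6 − 0) = -1.5 m/s.

-1.5 m/s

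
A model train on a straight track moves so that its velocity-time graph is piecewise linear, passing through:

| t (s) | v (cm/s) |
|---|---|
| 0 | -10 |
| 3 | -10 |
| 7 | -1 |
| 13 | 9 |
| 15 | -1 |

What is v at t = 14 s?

4 cm/s

On 13–15 s the graph is linear from 9 to -1 cm/s: v(14) = 9 + (-1 − 9)·(14 − 13)/(15 − 13) = 4 cm/s.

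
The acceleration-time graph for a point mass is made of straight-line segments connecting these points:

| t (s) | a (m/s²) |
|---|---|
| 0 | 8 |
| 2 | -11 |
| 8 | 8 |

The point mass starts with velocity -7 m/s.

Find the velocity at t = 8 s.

Δv equals the area under the a-t graph; then v = v₀ + Δv.
0–2 s: ½(8 + -11)(2) = -3 m/s
2–8 s: ½(-11 + 8)(6) = -9 m/s
Δv = -12 m/s, so v(8) = -7 + (-12) = -19 m/s.

-19 m/s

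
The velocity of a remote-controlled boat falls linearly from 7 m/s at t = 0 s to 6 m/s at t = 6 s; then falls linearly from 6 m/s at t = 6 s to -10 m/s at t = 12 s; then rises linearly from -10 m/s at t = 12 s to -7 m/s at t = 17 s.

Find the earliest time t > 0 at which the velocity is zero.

t = 8.25 s

v changes sign on 6–12 s (from 6 to -10); the graph is linear there, so v = 0 at t = 6 + (-6)·(12 − 6)/(-10 − 6) = 8.25 s.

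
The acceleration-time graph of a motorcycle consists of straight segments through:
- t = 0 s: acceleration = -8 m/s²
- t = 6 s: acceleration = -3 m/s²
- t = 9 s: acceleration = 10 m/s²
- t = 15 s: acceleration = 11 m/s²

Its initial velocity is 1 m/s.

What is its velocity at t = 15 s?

Δv equals the area under the a-t graph; then v = v₀ + Δv.
0–6 s: ½(-8 + -3)(6) = -33 m/s
6–9 s: ½(-3 + 10)(3) = 10.5 m/s
9–15 s: ½(10 + 11)(6) = 63 m/s
Δv = 40.5 m/s, so v(15) = 1 + (40.5) = 41.5 m/s.

41.5 m/s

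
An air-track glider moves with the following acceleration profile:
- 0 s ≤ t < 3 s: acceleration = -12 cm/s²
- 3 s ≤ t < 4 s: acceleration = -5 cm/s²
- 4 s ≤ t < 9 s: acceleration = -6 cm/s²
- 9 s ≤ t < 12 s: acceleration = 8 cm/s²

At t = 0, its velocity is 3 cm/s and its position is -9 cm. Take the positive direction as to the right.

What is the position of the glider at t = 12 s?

On each constant-a segment, Δv = aΔt and Δx = v₀Δt + ½aΔt²; chain segment to segment.
0–3 s: v starts 3 cm/s; Δx = 3·3 + ½·-12·3² = -45 cm; v ends -33 cm/s.
3–4 s: v starts -33 cm/s; Δx = -33·1 + ½·-5·1² = -35.5 cm; v ends -38 cm/s.
4–9 s: v starts -38 cm/s; Δx = -38·5 + ½·-6·5² = -265 cm; v ends -68 cm/s.
9–12 s: v starts -68 cm/s; Δx = -68·3 + ½·8·3² = -168 cm; v ends -44 cm/s.
x(12) = -9 + Σ Δx = -522.5 cm.

-522.5 cm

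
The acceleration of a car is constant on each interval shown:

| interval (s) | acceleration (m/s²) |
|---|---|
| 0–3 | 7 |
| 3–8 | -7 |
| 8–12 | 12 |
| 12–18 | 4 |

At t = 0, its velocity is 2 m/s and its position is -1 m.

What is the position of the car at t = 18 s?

400 m

On each constant-a segment, Δv = aΔt and Δx = v₀Δt + ½aΔt²; chain segment to segment.
0–3 s: v starts 2 m/s; Δx = 2·3 + ½·7·3² = 37.5 m; v ends 23 m/s.
3–8 s: v starts 23 m/s; Δx = 23·5 + ½·-7·5² = 27.5 m; v ends -12 m/s.
8–12 s: v starts -12 m/s; Δx = -12·4 + ½·12·4² = 48 m; v ends 36 m/s.
12–18 s: v starts 36 m/s; Δx = 36·6 + ½·4·6² = 288 m; v ends 60 m/s.
x(18) = -1 + Σ Δx = 400 m.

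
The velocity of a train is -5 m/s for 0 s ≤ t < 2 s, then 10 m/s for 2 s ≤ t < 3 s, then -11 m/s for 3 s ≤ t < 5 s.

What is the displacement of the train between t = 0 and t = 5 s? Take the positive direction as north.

-22 m

Net displacement equals the area under the velocity-time graph (areas below the axis count negative).
0–2 s: -5 × 2 = -10 m
2–3 s: 10 × 1 = 10 m
3–5 s: -11 × 2 = -22 m
Net displacement = -22 m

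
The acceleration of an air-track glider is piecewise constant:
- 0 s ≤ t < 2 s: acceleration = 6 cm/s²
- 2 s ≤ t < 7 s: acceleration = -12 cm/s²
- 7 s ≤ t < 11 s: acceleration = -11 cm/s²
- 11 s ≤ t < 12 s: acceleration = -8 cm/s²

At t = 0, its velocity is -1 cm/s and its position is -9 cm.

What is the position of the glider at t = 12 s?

On each constant-a segment, Δv = aΔt and Δx = v₀Δt + ½aΔt²; chain segment to segment.
0–2 s: v starts -1 cm/s; Δx = -1·2 + ½·6·2² = 10 cm; v ends 11 cm/s.
2–7 s: v starts 11 cm/s; Δx = 11·5 + ½·-12·5² = -95 cm; v ends -49 cm/s.
7–11 s: v starts -49 cm/s; Δx = -49·4 + ½·-11·4² = -284 cm; v ends -93 cm/s.
11–12 s: v starts -93 cm/s; Δx = -93·1 + ½·-8·1² = -97 cm; v ends -101 cm/s.
x(12) = -9 + Σ Δx = -475 cm.

-475 cm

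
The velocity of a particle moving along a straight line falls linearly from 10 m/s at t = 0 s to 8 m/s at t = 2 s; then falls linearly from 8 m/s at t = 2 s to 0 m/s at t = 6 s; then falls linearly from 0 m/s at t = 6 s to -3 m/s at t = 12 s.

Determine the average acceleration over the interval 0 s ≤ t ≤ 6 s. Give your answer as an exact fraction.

-5/3 m/s²

Average acceleration = Δv/Δt = (0 − 10)/(6 − 0) = -5/3 m/s².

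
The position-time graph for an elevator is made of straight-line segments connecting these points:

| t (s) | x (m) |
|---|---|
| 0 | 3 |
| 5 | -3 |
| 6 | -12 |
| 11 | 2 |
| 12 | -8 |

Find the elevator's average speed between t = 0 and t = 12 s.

3.25 m/s

Average speed = (total path length)/(elapsed time); on a piecewise-linear x-t graph the path length is Σ|Δx|.
0–5 s: |Δx| = |-3 − 3| = 6 m
5–6 s: |Δx| = |-12 − -3| = 9 m
6–11 s: |Δx| = |2 − -12| = 14 m
11–12 s: |Δx| = |-8 − 2| = 10 m
Total path = 39 m; average speed = 39/12 = 3.25 m/s.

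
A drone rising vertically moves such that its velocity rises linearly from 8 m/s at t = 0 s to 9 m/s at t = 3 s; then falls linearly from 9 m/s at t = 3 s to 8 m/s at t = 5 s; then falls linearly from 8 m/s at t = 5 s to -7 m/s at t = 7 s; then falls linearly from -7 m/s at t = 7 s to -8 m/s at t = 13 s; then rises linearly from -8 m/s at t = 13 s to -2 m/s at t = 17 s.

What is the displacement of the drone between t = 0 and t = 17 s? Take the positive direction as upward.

-21.5 m

Displacement is the signed area under the v-t curve.
0–3 s: ½(8 + 9)(3) = 25.5 m
3–5 s: ½(9 + 8)(2) = 17 m
5–7 s: ½(8 + -7)(2) = 1 m
7–13 s: ½(-7 + -8)(6) = -45 m
13–17 s: ½(-8 + -2)(4) = -20 m
Net displacement = -21.5 m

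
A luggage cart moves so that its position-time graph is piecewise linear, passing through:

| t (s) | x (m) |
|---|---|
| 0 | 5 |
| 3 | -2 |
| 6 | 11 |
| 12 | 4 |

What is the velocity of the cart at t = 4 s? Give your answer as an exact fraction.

13/3 m/s

Velocity is the slope of the x-t graph on 3–6 s: (11 − -2)/(6 − 3) = 13/3 m/s.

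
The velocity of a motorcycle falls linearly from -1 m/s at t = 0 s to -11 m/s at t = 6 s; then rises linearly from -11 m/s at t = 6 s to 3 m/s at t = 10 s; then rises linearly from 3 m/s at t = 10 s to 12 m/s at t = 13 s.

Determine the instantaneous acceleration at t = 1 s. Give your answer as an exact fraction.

-5/3 m/s²

Acceleration is the slope of the v-t graph on 0–6 s: (-11 − -1)/(6 − 0) = -5/3 m/s².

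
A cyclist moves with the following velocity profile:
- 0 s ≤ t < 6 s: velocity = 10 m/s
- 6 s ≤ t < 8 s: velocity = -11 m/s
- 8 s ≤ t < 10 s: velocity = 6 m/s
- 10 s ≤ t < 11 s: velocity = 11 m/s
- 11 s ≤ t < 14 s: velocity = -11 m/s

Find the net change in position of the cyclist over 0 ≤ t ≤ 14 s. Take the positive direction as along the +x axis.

Displacement is the signed area under the v-t curve.
0–6 s: 10 × 6 = 60 m
6–8 s: -11 × 2 = -22 m
8–10 s: 6 × 2 = 12 m
10–11 s: 11 × 1 = 11 m
11–14 s: -11 × 3 = -33 m
Net displacement = 28 m

28 m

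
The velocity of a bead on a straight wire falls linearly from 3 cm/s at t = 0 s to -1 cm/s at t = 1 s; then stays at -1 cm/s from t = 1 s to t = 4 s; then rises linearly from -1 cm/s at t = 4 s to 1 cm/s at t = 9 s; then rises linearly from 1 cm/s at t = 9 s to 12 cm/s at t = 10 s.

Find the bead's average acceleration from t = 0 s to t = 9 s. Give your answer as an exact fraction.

Average acceleration = Δv/Δt = (1 − 3)/(9 − 0) = -2/9 cm/s².

-2/9 cm/s²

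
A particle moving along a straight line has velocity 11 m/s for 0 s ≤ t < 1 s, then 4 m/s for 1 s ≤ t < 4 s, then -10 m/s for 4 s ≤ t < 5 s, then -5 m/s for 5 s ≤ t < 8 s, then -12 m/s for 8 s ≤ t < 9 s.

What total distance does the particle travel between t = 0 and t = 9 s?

Total distance travelled is ∫|v| dt — sum the magnitudes of each area piece.
0–1 s: |11| × 1 = 11 m
1–4 s: |4| × 3 = 12 m
4–5 s: |-10| × 1 = 10 m
5–8 s: |-5| × 3 = 15 m
8–9 s: |-12| × 1 = 12 m
Total distance = 60 m

60 m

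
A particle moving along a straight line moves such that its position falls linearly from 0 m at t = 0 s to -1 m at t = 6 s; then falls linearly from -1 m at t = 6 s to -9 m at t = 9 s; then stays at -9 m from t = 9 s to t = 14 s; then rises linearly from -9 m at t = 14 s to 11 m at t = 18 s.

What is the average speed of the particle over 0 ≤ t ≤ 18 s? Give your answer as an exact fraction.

Average speed = (total path length)/(elapsed time); on a piecewise-linear x-t graph the path length is Σ|Δx|.
0–6 s: |Δx| = |-1 − 0| = 1 m
6–9 s: |Δx| = |-9 − -1| = 8 m
9–14 s: |Δx| = |-9 − -9| = 0 m
14–18 s: |Δx| = |11 − -9| = 20 m
Total path = 29 m; average speed = 29/18 = 29/18 m/s.

29/18 m/s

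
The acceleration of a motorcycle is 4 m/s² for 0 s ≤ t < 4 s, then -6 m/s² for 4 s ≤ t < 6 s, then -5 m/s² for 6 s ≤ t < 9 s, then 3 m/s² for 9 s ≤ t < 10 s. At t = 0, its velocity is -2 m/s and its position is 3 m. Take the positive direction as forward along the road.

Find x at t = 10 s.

15 m

On each constant-a segment, Δv = aΔt and Δx = v₀Δt + ½aΔt²; chain segment to segment.
0–4 s: v starts -2 m/s; Δx = -2·4 + ½·4·4² = 24 m; v ends 14 m/s.
4–6 s: v starts 14 m/s; Δx = 14·2 + ½·-6·2² = 16 m; v ends 2 m/s.
6–9 s: v starts 2 m/s; Δx = 2·3 + ½·-5·3² = -16.5 m; v ends -13 m/s.
9–10 s: v starts -13 m/s; Δx = -13·1 + ½·3·1² = -11.5 m; v ends -10 m/s.
x(10) = 3 + Σ Δx = 15 m.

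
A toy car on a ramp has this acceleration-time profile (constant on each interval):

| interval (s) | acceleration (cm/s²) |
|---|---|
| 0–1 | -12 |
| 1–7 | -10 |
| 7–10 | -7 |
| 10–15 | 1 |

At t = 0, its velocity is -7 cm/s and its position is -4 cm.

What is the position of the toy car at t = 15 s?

On each constant-a segment, Δv = aΔt and Δx = v₀Δt + ½aΔt²; chain segment to segment.
0–1 s: v starts -7 cm/s; Δx = -7·1 + ½·-12·1² = -13 cm; v ends -19 cm/s.
1–7 s: v starts -19 cm/s; Δx = -19·6 + ½·-10·6² = -294 cm; v ends -79 cm/s.
7–10 s: v starts -79 cm/s; Δx = -79·3 + ½·-7·3² = -268.5 cm; v ends -100 cm/s.
10–15 s: v starts -100 cm/s; Δx = -100·5 + ½·1·5² = -487.5 cm; v ends -95 cm/s.
x(15) = -4 + Σ Δx = -1067 cm.

-1067 cm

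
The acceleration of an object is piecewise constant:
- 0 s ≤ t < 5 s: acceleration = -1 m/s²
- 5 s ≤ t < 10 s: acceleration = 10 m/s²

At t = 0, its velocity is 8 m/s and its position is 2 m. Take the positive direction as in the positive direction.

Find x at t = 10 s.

169.5 m

On each constant-a segment, Δv = aΔt and Δx = v₀Δt + ½aΔt²; chain segment to segment.
0–5 s: v starts 8 m/s; Δx = 8·5 + ½·-1·5² = 27.5 m; v ends 3 m/s.
5–10 s: v starts 3 m/s; Δx = 3·5 + ½·10·5² = 140 m; v ends 53 m/s.
x(10) = 2 + Σ Δx = 169.5 m.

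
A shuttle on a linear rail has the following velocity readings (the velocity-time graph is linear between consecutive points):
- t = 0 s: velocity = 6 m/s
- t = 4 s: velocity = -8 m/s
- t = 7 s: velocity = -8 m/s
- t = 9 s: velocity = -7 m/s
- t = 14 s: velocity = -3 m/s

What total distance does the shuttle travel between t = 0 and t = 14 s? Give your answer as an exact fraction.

Total distance travelled is ∫|v| dt — sum the magnitudes of each area piece.
0–4 s: v = 0 at t = 12/7 s; triangle areas 36/7 + 64/7 = 100/7 m
4–7 s: |-8| × 3 = 24 m
7–9 s: |½(-8 + -7)(2)| = 15 m
9–14 s: |½(-7 + -3)(5)| = 25 m
Total distance = 548/7 m

548/7 m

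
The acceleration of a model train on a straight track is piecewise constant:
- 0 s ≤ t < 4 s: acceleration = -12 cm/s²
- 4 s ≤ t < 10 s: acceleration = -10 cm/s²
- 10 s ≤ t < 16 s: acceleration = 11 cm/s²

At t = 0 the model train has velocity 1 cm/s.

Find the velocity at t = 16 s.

-41 cm/s

Δv equals the area under the a-t graph; then v = v₀ + Δv.
0–4 s: -12 × 4 = -48 cm/s
4–10 s: -10 × 6 = -60 cm/s
10–16 s: 11 × 6 = 66 cm/s
Δv = -42 cm/s, so v(16) = 1 + (-42) = -41 cm/s.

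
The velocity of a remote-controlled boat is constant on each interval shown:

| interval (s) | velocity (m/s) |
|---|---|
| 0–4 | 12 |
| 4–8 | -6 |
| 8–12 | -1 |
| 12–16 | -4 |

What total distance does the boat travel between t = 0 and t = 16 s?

92 m

Distance (not displacement) is the total path length: add the absolute areas under v-t.
0–4 s: |12| × 4 = 48 m
4–8 s: |-6| × 4 = 24 m
8–12 s: |-1| × 4 = 4 m
12–16 s: |-4| × 4 = 16 m
Total distance = 92 m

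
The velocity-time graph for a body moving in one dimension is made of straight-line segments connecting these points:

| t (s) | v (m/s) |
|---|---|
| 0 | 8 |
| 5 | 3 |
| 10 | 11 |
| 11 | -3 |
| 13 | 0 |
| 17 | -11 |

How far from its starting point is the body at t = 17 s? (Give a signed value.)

41.5 m

Displacement is the signed area under the v-t curve.
0–5 s: ½(8 + 3)(5) = 27.5 m
5–10 s: ½(3 + 11)(5) = 35 m
10–11 s: ½(11 + -3)(1) = 4 m
11–13 s: ½(-3 + 0)(2) = -3 m
13–17 s: ½(0 + -11)(4) = -22 m
Net displacement = 41.5 m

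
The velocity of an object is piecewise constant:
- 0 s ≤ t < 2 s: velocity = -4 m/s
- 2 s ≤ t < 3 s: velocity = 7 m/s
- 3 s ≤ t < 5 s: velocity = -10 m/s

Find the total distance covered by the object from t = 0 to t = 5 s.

Distance (not displacement) is the total path length: add the absolute areas under v-t.
0–2 s: |-4| × 2 = 8 m
2–3 s: |7| × 1 = 7 m
3–5 s: |-10| × 2 = 20 m
Total distance = 35 m

35 m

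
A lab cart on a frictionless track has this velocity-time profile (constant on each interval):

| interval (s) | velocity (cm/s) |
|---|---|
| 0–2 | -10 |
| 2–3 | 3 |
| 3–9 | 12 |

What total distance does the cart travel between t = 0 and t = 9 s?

95 cm

Total distance travelled is ∫|v| dt — sum the magnitudes of each area piece.
0–2 s: |-10| × 2 = 20 cm
2–3 s: |3| × 1 = 3 cm
3–9 s: |12| × 6 = 72 cm
Total distance = 95 cm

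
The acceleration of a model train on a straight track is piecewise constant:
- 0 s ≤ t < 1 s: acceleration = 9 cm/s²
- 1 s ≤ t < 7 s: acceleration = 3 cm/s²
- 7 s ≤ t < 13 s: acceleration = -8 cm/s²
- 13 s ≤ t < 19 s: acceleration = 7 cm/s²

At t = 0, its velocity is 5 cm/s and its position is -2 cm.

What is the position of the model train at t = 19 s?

On each constant-a segment, Δv = aΔt and Δx = v₀Δt + ½aΔt²; chain segment to segment.
0–1 s: v starts 5 cm/s; Δx = 5·1 + ½·9·1² = 9.5 cm; v ends 14 cm/s.
1–7 s: v starts 14 cm/s; Δx = 14·6 + ½·3·6² = 138 cm; v ends 32 cm/s.
7–13 s: v starts 32 cm/s; Δx = 32·6 + ½·-8·6² = 48 cm; v ends -16 cm/s.
13–19 s: v starts -16 cm/s; Δx = -16·6 + ½·7·6² = 30 cm; v ends 26 cm/s.
x(19) = -2 + Σ Δx = 223.5 cm.

223.5 cm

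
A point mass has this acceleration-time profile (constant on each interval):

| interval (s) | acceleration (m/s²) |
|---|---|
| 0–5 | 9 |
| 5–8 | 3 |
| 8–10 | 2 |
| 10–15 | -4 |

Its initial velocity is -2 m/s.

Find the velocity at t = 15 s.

36 m/s

Δv equals the area under the a-t graph; then v = v₀ + Δv.
0–5 s: 9 × 5 = 45 m/s
5–8 s: 3 × 3 = 9 m/s
8–10 s: 2 × 2 = 4 m/s
10–15 s: -4 × 5 = -20 m/s
Δv = 38 m/s, so v(15) = -2 + (38) = 36 m/s.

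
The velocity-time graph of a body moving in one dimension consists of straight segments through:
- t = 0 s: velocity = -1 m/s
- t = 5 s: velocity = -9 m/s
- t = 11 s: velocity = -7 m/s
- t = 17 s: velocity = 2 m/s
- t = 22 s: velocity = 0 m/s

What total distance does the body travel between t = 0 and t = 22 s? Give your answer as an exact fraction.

287/3 m

Distance (not displacement) is the total path length: add the absolute areas under v-t.
0–5 s: |½(-1 + -9)(5)| = 25 m
5–11 s: |½(-9 + -7)(6)| = 48 m
11–17 s: v = 0 at t = 47/3 s; triangle areas 49/3 + 4/3 = 53/3 m
17–22 s: |½(2 + 0)(5)| = 5 m
Total distance = 287/3 m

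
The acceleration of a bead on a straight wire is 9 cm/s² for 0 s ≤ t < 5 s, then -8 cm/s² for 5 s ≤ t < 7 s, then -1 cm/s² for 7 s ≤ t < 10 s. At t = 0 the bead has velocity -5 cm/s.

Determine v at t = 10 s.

Δv equals the area under the a-t graph; then v = v₀ + Δv.
0–5 s: 9 × 5 = 45 cm/s
5–7 s: -8 × 2 = -16 cm/s
7–10 s: -1 × 3 = -3 cm/s
Δv = 26 cm/s, so v(10) = -5 + (26) = 21 cm/s.

21 cm/s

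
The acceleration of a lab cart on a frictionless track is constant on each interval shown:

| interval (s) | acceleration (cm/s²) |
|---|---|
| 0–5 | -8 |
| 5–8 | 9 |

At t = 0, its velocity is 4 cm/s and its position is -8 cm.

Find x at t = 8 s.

-155.5 cm

On each constant-a segment, Δv = aΔt and Δx = v₀Δt + ½aΔt²; chain segment to segment.
0–5 s: v starts 4 cm/s; Δx = 4·5 + ½·-8·5² = -80 cm; v ends -36 cm/s.
5–8 s: v starts -36 cm/s; Δx = -36·3 + ½·9·3² = -67.5 cm; v ends -9 cm/s.
x(8) = -8 + Σ Δx = -155.5 cm.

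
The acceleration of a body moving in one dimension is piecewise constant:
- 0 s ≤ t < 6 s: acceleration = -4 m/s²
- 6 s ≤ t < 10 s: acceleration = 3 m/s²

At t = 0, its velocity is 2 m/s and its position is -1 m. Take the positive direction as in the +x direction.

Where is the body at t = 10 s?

-125 m

On each constant-a segment, Δv = aΔt and Δx = v₀Δt + ½aΔt²; chain segment to segment.
0–6 s: v starts 2 m/s; Δx = 2·6 + ½·-4·6² = -60 m; v ends -22 m/s.
6–10 s: v starts -22 m/s; Δx = -22·4 + ½·3·4² = -64 m; v ends -10 m/s.
x(10) = -1 + Σ Δx = -125 m.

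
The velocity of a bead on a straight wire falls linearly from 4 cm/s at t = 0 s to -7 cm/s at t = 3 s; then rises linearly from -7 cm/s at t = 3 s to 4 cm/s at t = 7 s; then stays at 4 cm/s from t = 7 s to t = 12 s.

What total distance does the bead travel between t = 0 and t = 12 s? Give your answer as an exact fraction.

Total distance travelled is ∫|v| dt — sum the magnitudes of each area piece.
0–3 s: v = 0 at t = 12/11 s; triangle areas 24/11 + 147/22 = 195/22 cm
3–7 s: v = 0 at t = 61/11 s; triangle areas 98/11 + 32/11 = 130/11 cm
7–12 s: |4| × 5 = 20 cm
Total distance = 895/22 cm

895/22 cm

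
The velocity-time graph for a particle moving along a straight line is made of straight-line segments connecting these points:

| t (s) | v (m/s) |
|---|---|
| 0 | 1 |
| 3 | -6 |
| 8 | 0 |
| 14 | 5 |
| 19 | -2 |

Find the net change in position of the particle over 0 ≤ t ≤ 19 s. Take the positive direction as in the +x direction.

Net displacement equals the area under the velocity-time graph (areas below the axis count negative).
0–3 s: ½(1 + -6)(3) = -7.5 m
3–8 s: ½(-6 + 0)(5) = -15 m
8–14 s: ½(0 + 5)(6) = 15 m
14–19 s: ½(5 + -2)(5) = 7.5 m
Net displacement = 0 m

0 m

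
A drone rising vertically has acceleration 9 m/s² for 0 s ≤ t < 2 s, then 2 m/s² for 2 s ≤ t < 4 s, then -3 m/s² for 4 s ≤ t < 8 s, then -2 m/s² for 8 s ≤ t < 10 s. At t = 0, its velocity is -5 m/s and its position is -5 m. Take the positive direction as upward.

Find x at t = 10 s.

On each constant-a segment, Δv = aΔt and Δx = v₀Δt + ½aΔt²; chain segment to segment.
0–2 s: v starts -5 m/s; Δx = -5·2 + ½·9·2² = 8 m; v ends 13 m/s.
2–4 s: v starts 13 m/s; Δx = 13·2 + ½·2·2² = 30 m; v ends 17 m/s.
4–8 s: v starts 17 m/s; Δx = 17·4 + ½·-3·4² = 44 m; v ends 5 m/s.
8–10 s: v starts 5 m/s; Δx = 5·2 + ½·-2·2² = 6 m; v ends 1 m/s.
x(10) = -5 + Σ Δx = 83 m.

83 m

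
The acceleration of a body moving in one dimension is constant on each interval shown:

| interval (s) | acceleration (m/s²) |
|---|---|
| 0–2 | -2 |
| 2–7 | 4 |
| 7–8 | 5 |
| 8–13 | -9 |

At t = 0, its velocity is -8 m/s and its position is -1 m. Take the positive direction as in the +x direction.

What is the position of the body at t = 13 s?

-68 m

On each constant-a segment, Δv = aΔt and Δx = v₀Δt + ½aΔt²; chain segment to segment.
0–2 s: v starts -8 m/s; Δx = -8·2 + ½·-2·2² = -20 m; v ends -12 m/s.
2–7 s: v starts -12 m/s; Δx = -12·5 + ½·4·5² = -10 m; v ends 8 m/s.
7–8 s: v starts 8 m/s; Δx = 8·1 + ½·5·1² = 10.5 m; v ends 13 m/s.
8–13 s: v starts 13 m/s; Δx = 13·5 + ½·-9·5² = -47.5 m; v ends -32 m/s.
x(13) = -1 + Σ Δx = -68 m.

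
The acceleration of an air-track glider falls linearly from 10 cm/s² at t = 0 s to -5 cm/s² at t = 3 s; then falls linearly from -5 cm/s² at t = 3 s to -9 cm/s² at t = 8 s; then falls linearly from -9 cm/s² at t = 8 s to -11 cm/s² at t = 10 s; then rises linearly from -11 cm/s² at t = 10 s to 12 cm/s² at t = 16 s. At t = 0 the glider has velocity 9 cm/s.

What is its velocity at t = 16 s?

-35.5 cm/s

Δv equals the area under the a-t graph; then v = v₀ + Δv.
0–3 s: ½(10 + -5)(3) = 7.5 cm/s
3–8 s: ½(-5 + -9)(5) = -35 cm/s
8–10 s: ½(-9 + -11)(2) = -20 cm/s
10–16 s: ½(-11 + 12)(6) = 3 cm/s
Δv = -44.5 cm/s, so v(16) = 9 + (-44.5) = -35.5 cm/s.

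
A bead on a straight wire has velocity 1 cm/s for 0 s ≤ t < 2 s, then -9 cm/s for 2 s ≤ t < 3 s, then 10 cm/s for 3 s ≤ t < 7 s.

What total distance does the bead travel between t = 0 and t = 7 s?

Distance (not displacement) is the total path length: add the absolute areas under v-t.
0–2 s: |1| × 2 = 2 cm
2–3 s: |-9| × 1 = 9 cm
3–7 s: |10| × 4 = 40 cm
Total distance = 51 cm

51 cm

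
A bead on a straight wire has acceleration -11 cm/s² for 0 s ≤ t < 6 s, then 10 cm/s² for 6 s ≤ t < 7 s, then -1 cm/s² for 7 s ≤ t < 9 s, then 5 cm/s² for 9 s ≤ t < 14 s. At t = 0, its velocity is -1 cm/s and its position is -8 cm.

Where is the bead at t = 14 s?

On each constant-a segment, Δv = aΔt and Δx = v₀Δt + ½aΔt²; chain segment to segment.
0–6 s: v starts -1 cm/s; Δx = -1·6 + ½·-11·6² = -204 cm; v ends -67 cm/s.
6–7 s: v starts -67 cm/s; Δx = -67·1 + ½·10·1² = -62 cm; v ends -57 cm/s.
7–9 s: v starts -57 cm/s; Δx = -57·2 + ½·-1·2² = -116 cm; v ends -59 cm/s.
9–14 s: v starts -59 cm/s; Δx = -59·5 + ½·5·5² = -232.5 cm; v ends -34 cm/s.
x(14) = -8 + Σ Δx = -622.5 cm.

-622.5 cm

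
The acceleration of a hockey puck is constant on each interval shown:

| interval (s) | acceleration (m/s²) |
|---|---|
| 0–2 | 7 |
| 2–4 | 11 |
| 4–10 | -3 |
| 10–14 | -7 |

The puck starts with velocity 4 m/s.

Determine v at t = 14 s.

Δv equals the area under the a-t graph; then v = v₀ + Δv.
0–2 s: 7 × 2 = 14 m/s
2–4 s: 11 × 2 = 22 m/s
4–10 s: -3 × 6 = -18 m/s
10–14 s: -7 × 4 = -28 m/s
Δv = -10 m/s, so v(14) = 4 + (-10) = -6 m/s.

-6 m/s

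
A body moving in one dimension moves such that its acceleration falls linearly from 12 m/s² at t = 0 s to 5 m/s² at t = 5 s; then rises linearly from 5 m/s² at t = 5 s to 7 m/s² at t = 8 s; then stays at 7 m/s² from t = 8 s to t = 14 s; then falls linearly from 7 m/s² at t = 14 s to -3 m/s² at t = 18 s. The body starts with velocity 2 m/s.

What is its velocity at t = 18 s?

112.5 m/s

Δv equals the area under the a-t graph; then v = v₀ + Δv.
0–5 s: ½(12 + 5)(5) = 42.5 m/s
5–8 s: ½(5 + 7)(3) = 18 m/s
8–14 s: 7 × 6 = 42 m/s
14–18 s: ½(7 + -3)(4) = 8 m/s
Δv = 110.5 m/s, so v(18) = 2 + (110.5) = 112.5 m/s.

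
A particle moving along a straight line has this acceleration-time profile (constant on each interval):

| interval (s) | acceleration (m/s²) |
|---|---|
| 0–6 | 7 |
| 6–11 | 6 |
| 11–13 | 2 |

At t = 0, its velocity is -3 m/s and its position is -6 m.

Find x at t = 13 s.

On each constant-a segment, Δv = aΔt and Δx = v₀Δt + ½aΔt²; chain segment to segment.
0–6 s: v starts -3 m/s; Δx = -3·6 + ½·7·6² = 108 m; v ends 39 m/s.
6–11 s: v starts 39 m/s; Δx = 39·5 + ½·6·5² = 270 m; v ends 69 m/s.
11–13 s: v starts 69 m/s; Δx = 69·2 + ½·2·2² = 142 m; v ends 73 m/s.
x(13) = -6 + Σ Δx = 514 m.

514 m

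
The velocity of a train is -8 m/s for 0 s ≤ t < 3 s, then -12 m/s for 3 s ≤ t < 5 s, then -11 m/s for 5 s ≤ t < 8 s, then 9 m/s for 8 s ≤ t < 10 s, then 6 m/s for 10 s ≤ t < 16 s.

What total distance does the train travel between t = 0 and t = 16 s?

135 m

Total distance travelled is ∫|v| dt — sum the magnitudes of each area piece.
0–3 s: |-8| × 3 = 24 m
3–5 s: |-12| × 2 = 24 m
5–8 s: |-11| × 3 = 33 m
8–10 s: |9| × 2 = 18 m
10–16 s: |6| × 6 = 36 m
Total distance = 135 m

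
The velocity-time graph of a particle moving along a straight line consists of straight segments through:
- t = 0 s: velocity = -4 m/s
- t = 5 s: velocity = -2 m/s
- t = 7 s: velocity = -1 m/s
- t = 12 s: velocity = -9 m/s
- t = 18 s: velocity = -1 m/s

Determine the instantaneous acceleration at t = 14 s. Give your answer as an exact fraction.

4/3 m/s²

Acceleration is the slope of the v-t graph on 12–18 s: (-1 − -9)/(18 − 12) = 4/3 m/s².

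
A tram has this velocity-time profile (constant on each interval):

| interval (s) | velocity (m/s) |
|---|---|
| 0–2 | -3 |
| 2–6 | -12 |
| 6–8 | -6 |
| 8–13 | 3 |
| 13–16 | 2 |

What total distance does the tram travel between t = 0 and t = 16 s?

Total distance travelled is ∫|v| dt — sum the magnitudes of each area piece.
0–2 s: |-3| × 2 = 6 m
2–6 s: |-12| × 4 = 48 m
6–8 s: |-6| × 2 = 12 m
8–13 s: |3| × 5 = 15 m
13–16 s: |2| × 3 = 6 m
Total distance = 87 m

87 m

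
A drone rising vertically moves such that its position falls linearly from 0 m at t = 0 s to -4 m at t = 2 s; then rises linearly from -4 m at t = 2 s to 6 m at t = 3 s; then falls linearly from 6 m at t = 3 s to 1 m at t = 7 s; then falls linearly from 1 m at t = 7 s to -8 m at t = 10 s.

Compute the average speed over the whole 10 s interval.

2.8 m/s

Average speed = (total path length)/(elapsed time); on a piecewise-linear x-t graph the path length is Σ|Δx|.
0–2 s: |Δx| = |-4 − 0| = 4 m
2–3 s: |Δx| = |6 − -4| = 10 m
3–7 s: |Δx| = |1 − 6| = 5 m
7–10 s: |Δx| = |-8 − 1| = 9 m
Total path = 28 m; average speed = 28/10 = 2.8 m/s.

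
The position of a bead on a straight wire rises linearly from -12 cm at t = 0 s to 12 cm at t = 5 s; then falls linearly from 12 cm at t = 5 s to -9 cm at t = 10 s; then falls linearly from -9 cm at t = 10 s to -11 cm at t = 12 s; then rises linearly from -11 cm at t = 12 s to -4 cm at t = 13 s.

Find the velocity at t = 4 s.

Velocity is the slope of the x-t graph on 0–5 s: (12 − -12)/(5 − 0) = 4.8 cm/s.

4.8 cm/s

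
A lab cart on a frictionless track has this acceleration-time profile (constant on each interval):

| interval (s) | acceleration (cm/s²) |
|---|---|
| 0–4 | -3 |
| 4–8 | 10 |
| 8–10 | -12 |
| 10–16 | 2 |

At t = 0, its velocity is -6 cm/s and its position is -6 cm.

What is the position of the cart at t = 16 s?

-2 cm

On each constant-a segment, Δv = aΔt and Δx = v₀Δt + ½aΔt²; chain segment to segment.
0–4 s: v starts -6 cm/s; Δx = -6·4 + ½·-3·4² = -48 cm; v ends -18 cm/s.
4–8 s: v starts -18 cm/s; Δx = -18·4 + ½·10·4² = 8 cm; v ends 22 cm/s.
8–10 s: v starts 22 cm/s; Δx = 22·2 + ½·-12·2² = 20 cm; v ends -2 cm/s.
10–16 s: v starts -2 cm/s; Δx = -2·6 + ½·2·6² = 24 cm; v ends 10 cm/s.
x(16) = -6 + Σ Δx = -2 cm.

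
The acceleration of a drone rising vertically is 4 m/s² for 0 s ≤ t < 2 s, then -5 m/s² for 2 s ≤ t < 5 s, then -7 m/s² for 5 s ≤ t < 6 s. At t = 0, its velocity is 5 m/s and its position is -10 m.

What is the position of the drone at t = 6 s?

19 m

On each constant-a segment, Δv = aΔt and Δx = v₀Δt + ½aΔt²; chain segment to segment.
0–2 s: v starts 5 m/s; Δx = 5·2 + ½·4·2² = 18 m; v ends 13 m/s.
2–5 s: v starts 13 m/s; Δx = 13·3 + ½·-5·3² = 16.5 m; v ends -2 m/s.
5–6 s: v starts -2 m/s; Δx = -2·1 + ½·-7·1² = -5.5 m; v ends -9 m/s.
x(6) = -10 + Σ Δx = 19 m.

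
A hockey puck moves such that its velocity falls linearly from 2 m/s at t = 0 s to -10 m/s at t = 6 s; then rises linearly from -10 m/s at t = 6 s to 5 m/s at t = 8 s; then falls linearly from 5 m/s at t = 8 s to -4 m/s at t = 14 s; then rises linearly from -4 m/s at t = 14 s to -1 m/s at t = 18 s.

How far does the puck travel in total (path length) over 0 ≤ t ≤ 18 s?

Distance (not displacement) is the total path length: add the absolute areas under v-t.
0–6 s: v = 0 at t = 1 s; triangle areas 1 + 25 = 26 m
6–8 s: v = 0 at t = 22/3 s; triangle areas 20/3 + 5/3 = 25/3 m
8–14 s: v = 0 at t = 34/3 s; triangle areas 25/3 + 16/3 = 41/3 m
14–18 s: |½(-4 + -1)(4)| = 10 m
Total distance = 58 m

58 m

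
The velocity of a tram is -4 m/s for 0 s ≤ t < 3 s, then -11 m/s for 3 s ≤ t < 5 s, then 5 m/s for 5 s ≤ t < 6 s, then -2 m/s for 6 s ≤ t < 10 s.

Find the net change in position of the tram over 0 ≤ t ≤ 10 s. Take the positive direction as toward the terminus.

Displacement is the signed area under the v-t curve.
0–3 s: -4 × 3 = -12 m
3–5 s: -11 × 2 = -22 m
5–6 s: 5 × 1 = 5 m
6–10 s: -2 × 4 = -8 m
Net displacement = -37 m

-37 m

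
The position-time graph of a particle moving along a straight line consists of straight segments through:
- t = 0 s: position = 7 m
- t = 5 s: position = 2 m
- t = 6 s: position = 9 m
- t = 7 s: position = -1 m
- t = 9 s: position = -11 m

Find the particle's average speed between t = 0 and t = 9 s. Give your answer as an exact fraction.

32/9 m/s

Average speed = (total path length)/(elapsed time); on a piecewise-linear x-t graph the path length is Σ|Δx|.
0–5 s: |Δx| = |2 − 7| = 5 m
5–6 s: |Δx| = |9 − 2| = 7 m
6–7 s: |Δx| = |-1 − 9| = 10 m
7–9 s: |Δx| = |-11 − -1| = 10 m
Total path = 32 m; average speed = 32/9 = 32/9 m/s.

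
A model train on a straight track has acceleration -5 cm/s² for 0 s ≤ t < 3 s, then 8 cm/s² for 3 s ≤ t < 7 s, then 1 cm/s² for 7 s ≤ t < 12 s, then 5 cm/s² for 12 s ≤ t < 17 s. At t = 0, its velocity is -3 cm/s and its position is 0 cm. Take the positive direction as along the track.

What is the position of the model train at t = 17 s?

200.5 cm

On each constant-a segment, Δv = aΔt and Δx = v₀Δt + ½aΔt²; chain segment to segment.
0–3 s: v starts -3 cm/s; Δx = -3·3 + ½·-5·3² = -31.5 cm; v ends -18 cm/s.
3–7 s: v starts -18 cm/s; Δx = -18·4 + ½·8·4² = -8 cm; v ends 14 cm/s.
7–12 s: v starts 14 cm/s; Δx = 14·5 + ½·1·5² = 82.5 cm; v ends 19 cm/s.
12–17 s: v starts 19 cm/s; Δx = 19·5 + ½·5·5² = 157.5 cm; v ends 44 cm/s.
x(17) = 0 + Σ Δx = 200.5 cm.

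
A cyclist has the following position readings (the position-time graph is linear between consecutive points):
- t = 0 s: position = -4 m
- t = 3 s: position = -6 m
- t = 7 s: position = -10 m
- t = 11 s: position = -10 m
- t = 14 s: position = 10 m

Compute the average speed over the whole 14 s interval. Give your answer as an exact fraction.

13/7 m/s

Average speed = (total path length)/(elapsed time); on a piecewise-linear x-t graph the path length is Σ|Δx|.
0–3 s: |Δx| = |-6 − -4| = 2 m
3–7 s: |Δx| = |-10 − -6| = 4 m
7–11 s: |Δx| = |-10 − -10| = 0 m
11–14 s: |Δx| = |10 − -10| = 20 m
Total path = 26 m; average speed = 26/14 = 13/7 m/s.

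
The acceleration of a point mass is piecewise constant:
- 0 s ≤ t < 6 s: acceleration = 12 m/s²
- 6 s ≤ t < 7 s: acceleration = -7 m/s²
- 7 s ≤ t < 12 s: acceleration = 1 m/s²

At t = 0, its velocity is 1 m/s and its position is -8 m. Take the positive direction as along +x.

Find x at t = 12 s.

On each constant-a segment, Δv = aΔt and Δx = v₀Δt + ½aΔt²; chain segment to segment.
0–6 s: v starts 1 m/s; Δx = 1·6 + ½·12·6² = 222 m; v ends 73 m/s.
6–7 s: v starts 73 m/s; Δx = 73·1 + ½·-7·1² = 69.5 m; v ends 66 m/s.
7–12 s: v starts 66 m/s; Δx = 66·5 + ½·1·5² = 342.5 m; v ends 71 m/s.
x(12) = -8 + Σ Δx = 626 m.

626 m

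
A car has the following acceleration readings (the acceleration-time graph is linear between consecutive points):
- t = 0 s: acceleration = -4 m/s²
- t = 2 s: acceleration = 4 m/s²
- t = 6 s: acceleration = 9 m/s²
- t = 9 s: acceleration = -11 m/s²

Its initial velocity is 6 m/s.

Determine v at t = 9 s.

29 m/s

Δv equals the area under the a-t graph; then v = v₀ + Δv.
0–2 s: ½(-4 + 4)(2) = 0 m/s
2–6 s: ½(4 + 9)(4) = 26 m/s
6–9 s: ½(9 + -11)(3) = -3 m/s
Δv = 23 m/s, so v(9) = 6 + (23) = 29 m/s.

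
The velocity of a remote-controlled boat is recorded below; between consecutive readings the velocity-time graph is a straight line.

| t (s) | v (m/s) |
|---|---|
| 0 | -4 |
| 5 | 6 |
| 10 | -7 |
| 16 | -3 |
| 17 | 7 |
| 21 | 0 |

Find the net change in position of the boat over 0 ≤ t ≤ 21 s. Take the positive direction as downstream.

Displacement is the signed area under the v-t curve.
0–5 s: ½(-4 + 6)(5) = 5 m
5–10 s: ½(6 + -7)(5) = -2.5 m
10–16 s: ½(-7 + -3)(6) = -30 m
16–17 s: ½(-3 + 7)(1) = 2 m
17–21 s: ½(7 + 0)(4) = 14 m
Net displacement = -11.5 m

-11.5 m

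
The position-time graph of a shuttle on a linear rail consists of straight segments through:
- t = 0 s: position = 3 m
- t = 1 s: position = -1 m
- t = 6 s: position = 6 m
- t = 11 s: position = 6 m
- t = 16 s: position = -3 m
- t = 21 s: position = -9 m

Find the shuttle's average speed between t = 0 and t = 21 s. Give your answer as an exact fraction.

26/21 m/s

Average speed = (total path length)/(elapsed time); on a piecewise-linear x-t graph the path length is Σ|Δx|.
0–1 s: |Δx| = |-1 − 3| = 4 m
1–6 s: |Δx| = |6 − -1| = 7 m
6–11 s: |Δx| = |6 − 6| = 0 m
11–16 s: |Δx| = |-3 − 6| = 9 m
16–21 s: |Δx| = |-9 − -3| = 6 m
Total path = 26 m; average speed = 26/21 = 26/21 m/s.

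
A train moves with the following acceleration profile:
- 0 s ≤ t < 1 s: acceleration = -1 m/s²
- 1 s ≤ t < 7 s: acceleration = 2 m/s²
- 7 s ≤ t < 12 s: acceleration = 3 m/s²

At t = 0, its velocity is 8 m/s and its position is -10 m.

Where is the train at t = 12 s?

208 m

On each constant-a segment, Δv = aΔt and Δx = v₀Δt + ½aΔt²; chain segment to segment.
0–1 s: v starts 8 m/s; Δx = 8·1 + ½·-1·1² = 7.5 m; v ends 7 m/s.
1–7 s: v starts 7 m/s; Δx = 7·6 + ½·2·6² = 78 m; v ends 19 m/s.
7–12 s: v starts 19 m/s; Δx = 19·5 + ½·3·5² = 132.5 m; v ends 34 m/s.
x(12) = -10 + Σ Δx = 208 m.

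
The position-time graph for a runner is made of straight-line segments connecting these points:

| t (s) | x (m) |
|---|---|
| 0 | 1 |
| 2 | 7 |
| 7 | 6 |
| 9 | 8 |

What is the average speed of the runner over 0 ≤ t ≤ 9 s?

1 m/s

Average speed = (total path length)/(elapsed time); on a piecewise-linear x-t graph the path length is Σ|Δx|.
0–2 s: |Δx| = |7 − 1| = 6 m
2–7 s: |Δx| = |6 − 7| = 1 m
7–9 s: |Δx| = |8 − 6| = 2 m
Total path = 9 m; average speed = 9/9 = 1 m/s.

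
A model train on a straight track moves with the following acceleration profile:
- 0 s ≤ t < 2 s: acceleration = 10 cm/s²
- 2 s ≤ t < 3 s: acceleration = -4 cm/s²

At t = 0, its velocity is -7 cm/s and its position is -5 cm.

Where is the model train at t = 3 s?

On each constant-a segment, Δv = aΔt and Δx = v₀Δt + ½aΔt²; chain segment to segment.
0–2 s: v starts -7 cm/s; Δx = -7·2 + ½·10·2² = 6 cm; v ends 13 cm/s.
2–3 s: v starts 13 cm/s; Δx = 13·1 + ½·-4·1² = 11 cm; v ends 9 cm/s.
x(3) = -5 + Σ Δx = 12 cm.

12 cm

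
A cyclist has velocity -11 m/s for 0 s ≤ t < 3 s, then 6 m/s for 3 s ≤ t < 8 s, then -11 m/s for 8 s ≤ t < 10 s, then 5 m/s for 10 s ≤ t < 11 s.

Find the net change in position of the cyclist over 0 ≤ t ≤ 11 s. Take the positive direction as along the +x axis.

-20 m

Displacement is the signed area under the v-t curve.
0–3 s: -11 × 3 = -33 m
3–8 s: 6 × 5 = 30 m
8–10 s: -11 × 2 = -22 m
10–11 s: 5 × 1 = 5 m
Net displacement = -20 m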